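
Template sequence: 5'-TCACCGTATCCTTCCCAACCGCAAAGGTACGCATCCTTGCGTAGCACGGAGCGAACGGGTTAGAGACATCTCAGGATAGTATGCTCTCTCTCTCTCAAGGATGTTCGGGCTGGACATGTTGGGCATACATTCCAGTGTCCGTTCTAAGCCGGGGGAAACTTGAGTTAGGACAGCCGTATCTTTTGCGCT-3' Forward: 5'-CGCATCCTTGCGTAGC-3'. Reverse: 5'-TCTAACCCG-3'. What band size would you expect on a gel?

The forward primer matches the template at positions 30–45.
Reverse complement of the reverse primer: CGGGTTAGA. This occurs on the top strand at positions 56–64.
Product length = (reverse-primer end) − (forward-primer start) + 1 = 64 − 30 + 1 = 35 bp.

35 bp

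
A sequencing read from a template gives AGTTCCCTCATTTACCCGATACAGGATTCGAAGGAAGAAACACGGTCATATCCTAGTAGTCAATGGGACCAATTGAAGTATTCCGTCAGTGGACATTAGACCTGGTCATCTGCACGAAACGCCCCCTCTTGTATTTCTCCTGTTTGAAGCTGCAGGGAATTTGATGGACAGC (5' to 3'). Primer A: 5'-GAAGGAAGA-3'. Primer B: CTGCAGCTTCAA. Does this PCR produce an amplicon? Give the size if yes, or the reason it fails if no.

Primer A (GAAGGAAGA) matches the top strand at positions 30–38; it acts as a forward primer.
Primer B's reverse complement is TTGAAGCTGCAG, matching the top strand at positions 144–155; it acts as a reverse primer.
The 3' ends face each other across positions 30–155, giving a 126 bp product.

Yes — a 126 bp product.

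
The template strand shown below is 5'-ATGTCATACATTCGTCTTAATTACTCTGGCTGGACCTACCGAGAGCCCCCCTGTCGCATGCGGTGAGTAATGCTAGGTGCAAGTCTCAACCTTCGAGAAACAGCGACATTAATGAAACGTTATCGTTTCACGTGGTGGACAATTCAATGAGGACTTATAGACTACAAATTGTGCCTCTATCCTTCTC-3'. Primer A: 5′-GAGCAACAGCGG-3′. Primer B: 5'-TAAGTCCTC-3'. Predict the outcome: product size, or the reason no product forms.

Primer A (GAGCAACAGCGG) does not match the top strand, and its reverse complement CCGCTGTTGCTC does not match either.
With no annealing site for primer A, no amplification occurs.

No product — primer A has no binding site in the template.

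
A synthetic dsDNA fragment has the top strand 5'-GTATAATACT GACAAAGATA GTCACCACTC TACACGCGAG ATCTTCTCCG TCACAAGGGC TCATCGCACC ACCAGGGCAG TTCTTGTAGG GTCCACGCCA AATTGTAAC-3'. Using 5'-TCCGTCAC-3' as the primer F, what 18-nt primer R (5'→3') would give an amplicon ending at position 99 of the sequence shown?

5'-GGCGTGGACCCTACAAGA-3'

The forward primer binds at positions 47–54; the product's 3' end on the top strand is position 99.
The reverse primer anneals to the top strand over positions 82–99, i.e. to TCTTGTAGGGTCCACGCC.
Its sequence written 5'→3' is the reverse complement: GGCGTGGACCCTACAAGA.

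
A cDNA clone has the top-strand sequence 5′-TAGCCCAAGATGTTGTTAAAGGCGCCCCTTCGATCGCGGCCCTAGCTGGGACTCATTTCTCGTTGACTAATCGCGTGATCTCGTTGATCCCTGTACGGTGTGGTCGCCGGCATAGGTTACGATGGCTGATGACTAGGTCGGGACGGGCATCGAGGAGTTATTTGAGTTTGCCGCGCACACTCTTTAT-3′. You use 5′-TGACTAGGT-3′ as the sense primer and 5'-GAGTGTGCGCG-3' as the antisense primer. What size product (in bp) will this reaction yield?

Forward primer TGACTAGGT is found on the top strand at positions 130–138.
The reverse primer's reverse complement is CGCGCACACTC, which matches the template at positions 172–182.
The product runs from position 130 to position 182, so its length is 182 − 130 + 1 = 53 bp.

53 bp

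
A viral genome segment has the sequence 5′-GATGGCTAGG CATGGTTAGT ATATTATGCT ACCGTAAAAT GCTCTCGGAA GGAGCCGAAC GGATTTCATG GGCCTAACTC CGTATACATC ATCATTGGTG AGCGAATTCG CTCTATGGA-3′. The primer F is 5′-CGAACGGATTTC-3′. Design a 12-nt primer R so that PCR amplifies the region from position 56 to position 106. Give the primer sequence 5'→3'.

5'-TTCGCTCACCAA-3'

The product's 3' end on the top strand is position 106.
The reverse primer anneals to the top strand over positions 95–106, i.e. to TTGGTGAGCGAA.
Its sequence written 5'→3' is the reverse complement: TTCGCTCACCAA.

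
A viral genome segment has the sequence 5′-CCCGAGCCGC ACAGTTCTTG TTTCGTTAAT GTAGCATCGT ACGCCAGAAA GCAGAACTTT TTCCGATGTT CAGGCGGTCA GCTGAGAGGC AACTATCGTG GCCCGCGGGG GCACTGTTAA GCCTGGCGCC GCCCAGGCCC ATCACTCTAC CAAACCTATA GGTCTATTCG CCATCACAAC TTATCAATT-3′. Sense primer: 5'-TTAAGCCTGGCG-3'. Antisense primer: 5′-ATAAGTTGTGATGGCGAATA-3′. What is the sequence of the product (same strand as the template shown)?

5'-TTAAGCCTGGCGCCGCCCAGGCCCATCACTCTACCAAACCTATAGGTCTATTCGCCATCACAACTTAT-3'

Scanning the template, TTAAGCCTGGCG occurs at positions 117–128; this primer anneals to the bottom strand there with its 3' end pointing downstream.
Taking the reverse complement of ATAAGTTGTGATGGCGAATA gives TATTCGCCATCACAACTTAT, found at positions 165–184 on the template; the primer anneals here to the top strand with its 3' end pointing upstream.
The product is the template from position 117 through 184 (68 bp).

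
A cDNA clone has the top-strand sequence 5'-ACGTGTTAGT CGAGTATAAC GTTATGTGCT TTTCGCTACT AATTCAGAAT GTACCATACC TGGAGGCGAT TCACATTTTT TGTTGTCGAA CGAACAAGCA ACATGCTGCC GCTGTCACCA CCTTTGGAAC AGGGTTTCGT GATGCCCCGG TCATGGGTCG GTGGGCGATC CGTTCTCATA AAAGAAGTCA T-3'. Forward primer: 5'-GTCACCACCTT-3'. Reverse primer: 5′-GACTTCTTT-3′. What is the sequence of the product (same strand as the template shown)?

5'-GTCACCACCTTTGGAACAGGGTTTCGTGATGCCCCGGTCATGGGTCGGTGGGCGATCCGTTCTCATAAAAGAAGTC-3'

Scanning the template, GTCACCACCTT occurs at positions 114–124; this primer anneals to the bottom strand there with its 3' end pointing downstream.
The reverse primer's reverse complement is AAAGAAGTC, which matches the template at positions 181–189.
The product is the template from position 114 through 189 (76 bp).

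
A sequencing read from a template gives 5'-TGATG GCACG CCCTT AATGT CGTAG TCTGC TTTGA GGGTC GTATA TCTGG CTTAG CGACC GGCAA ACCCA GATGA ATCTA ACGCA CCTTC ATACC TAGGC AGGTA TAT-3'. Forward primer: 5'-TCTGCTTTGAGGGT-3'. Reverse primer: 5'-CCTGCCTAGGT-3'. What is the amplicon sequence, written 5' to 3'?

5'-TCTGCTTTGAGGGTCGTATATCTGGCTTAGCGACCGGCAAACCCAGATGAATCTAACGCACCTTCATACCTAGGCAGG-3'

Scanning the template, TCTGCTTTGAGGGT occurs at positions 26–39; this primer anneals to the bottom strand there with its 3' end pointing downstream.
Reverse complement of the reverse primer: ACCTAGGCAGG. This occurs on the top strand at positions 93–103.
The product is the template from position 26 through 103 (78 bp).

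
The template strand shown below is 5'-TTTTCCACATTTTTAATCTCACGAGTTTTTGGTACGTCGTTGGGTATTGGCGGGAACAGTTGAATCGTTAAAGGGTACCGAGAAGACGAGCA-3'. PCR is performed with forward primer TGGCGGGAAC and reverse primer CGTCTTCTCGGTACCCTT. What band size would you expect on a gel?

41 bp

Forward primer TGGCGGGAAC is found on the top strand at positions 48–57.
Reverse complement of the reverse primer: AAGGGTACCGAGAAGACG. This occurs on the top strand at positions 71–88.
The product runs from position 48 to position 88, so its length is 88 − 48 + 1 = 41 bp.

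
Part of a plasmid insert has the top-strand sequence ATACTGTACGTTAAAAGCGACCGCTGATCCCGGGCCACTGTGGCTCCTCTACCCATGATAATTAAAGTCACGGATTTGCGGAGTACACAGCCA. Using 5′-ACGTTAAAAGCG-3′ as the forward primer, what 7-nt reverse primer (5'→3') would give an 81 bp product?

5'-GTGTACT-3'

The forward primer binds at positions 8–19, so an 81 bp product ends at position 8 + 81 − 1 = 88.
The reverse primer anneals to the top strand over positions 82–88, i.e. to AGTACAC.
Its sequence written 5'→3' is the reverse complement: GTGTACT.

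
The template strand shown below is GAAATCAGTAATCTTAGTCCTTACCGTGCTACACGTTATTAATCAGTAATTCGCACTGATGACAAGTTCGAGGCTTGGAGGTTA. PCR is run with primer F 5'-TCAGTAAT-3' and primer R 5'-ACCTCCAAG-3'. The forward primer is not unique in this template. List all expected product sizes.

78 bp, 40 bp

The forward primer TCAGTAAT matches the top strand at positions 5–12, 43–50.
The reverse primer's reverse complement is CTTGGAGGT, matching at positions 74–82.
Each forward site pairs with the reverse site to give a product ending at position 82: sizes 78, 40 bp.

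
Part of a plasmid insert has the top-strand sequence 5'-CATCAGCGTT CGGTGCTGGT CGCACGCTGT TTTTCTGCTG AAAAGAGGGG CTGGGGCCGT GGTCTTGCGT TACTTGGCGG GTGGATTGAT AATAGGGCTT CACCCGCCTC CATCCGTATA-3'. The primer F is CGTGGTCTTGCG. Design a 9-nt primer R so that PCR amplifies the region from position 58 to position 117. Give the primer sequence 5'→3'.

5'-ACGGATGGA-3'

The product's 3' end on the top strand is position 117.
The reverse primer anneals to the top strand over positions 109–117, i.e. to TCCATCCGT.
Its sequence written 5'→3' is the reverse complement: ACGGATGGA.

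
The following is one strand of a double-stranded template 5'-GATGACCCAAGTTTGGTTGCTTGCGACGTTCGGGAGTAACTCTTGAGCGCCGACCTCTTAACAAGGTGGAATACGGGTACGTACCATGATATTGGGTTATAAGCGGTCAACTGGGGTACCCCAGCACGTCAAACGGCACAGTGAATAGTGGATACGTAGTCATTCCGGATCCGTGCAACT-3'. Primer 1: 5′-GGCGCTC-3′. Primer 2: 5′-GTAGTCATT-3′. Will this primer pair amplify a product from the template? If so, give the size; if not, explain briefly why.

Primer 1 (GGCGCTC) has reverse complement GAGCGCC, which matches the top strand at positions 45–51; primer 1 anneals to the top strand there with its 3' end pointing upstream toward position 45.
Primer 2 (GTAGTCATT) matches the top strand directly at positions 156–164; it anneals to the bottom strand with its 3' end pointing downstream toward position 164.
The 3' ends diverge (primer 1 extends toward position 1, primer 2 toward position 180), so the primers never converge on a shared product.

No product — the primers' 3' ends point away from each other.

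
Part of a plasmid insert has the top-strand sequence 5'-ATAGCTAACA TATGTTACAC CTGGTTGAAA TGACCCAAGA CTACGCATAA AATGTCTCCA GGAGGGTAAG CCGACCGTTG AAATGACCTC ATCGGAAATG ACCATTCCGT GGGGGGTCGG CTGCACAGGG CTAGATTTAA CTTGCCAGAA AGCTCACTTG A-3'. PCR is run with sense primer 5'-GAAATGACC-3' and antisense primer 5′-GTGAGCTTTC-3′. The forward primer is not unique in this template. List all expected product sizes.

131 bp, 78 bp, 63 bp

The forward primer GAAATGACC matches the top strand at positions 27–35, 80–88, 95–103.
The reverse primer's reverse complement is GAAAGCTCAC, matching at positions 148–157.
Each forward site pairs with the reverse site to give a product ending at position 157: sizes 131, 78, 63 bp.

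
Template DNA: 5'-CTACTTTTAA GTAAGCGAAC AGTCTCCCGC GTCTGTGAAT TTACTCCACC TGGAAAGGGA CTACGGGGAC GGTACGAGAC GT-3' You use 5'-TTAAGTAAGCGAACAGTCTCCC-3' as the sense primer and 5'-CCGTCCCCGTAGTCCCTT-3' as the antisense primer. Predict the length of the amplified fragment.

66 bp

The forward primer matches the template at positions 7–28.
The reverse primer's reverse complement is AAGGGACTACGGGGACGG, which matches the template at positions 55–72.
Product length = (reverse-primer end) − (forward-primer start) + 1 = 72 − 7 + 1 = 66 bp.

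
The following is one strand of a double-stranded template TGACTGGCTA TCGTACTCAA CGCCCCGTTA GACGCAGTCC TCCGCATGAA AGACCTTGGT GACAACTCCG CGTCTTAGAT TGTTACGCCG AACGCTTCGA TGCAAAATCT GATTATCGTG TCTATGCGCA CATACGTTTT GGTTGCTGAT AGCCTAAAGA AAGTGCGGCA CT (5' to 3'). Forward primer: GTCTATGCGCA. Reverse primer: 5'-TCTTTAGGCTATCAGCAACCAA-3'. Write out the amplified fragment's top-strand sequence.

Forward primer GTCTATGCGCA is found on the top strand at positions 120–130.
Taking the reverse complement of TCTTTAGGCTATCAGCAACCAA gives TTGGTTGCTGATAGCCTAAAGA, found at positions 139–160 on the template; the primer anneals here to the top strand with its 3' end pointing upstream.
The product is the template from position 120 through 160 (41 bp).

5'-GTCTATGCGCACATACGTTTTGGTTGCTGATAGCCTAAAGA-3'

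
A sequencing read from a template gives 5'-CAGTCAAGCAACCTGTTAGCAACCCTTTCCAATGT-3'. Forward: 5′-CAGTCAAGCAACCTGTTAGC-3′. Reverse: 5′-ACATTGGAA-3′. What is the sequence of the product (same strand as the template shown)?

The forward primer matches the template at positions 1–20.
The reverse primer's reverse complement is TTCCAATGT, which matches the template at positions 27–35.
The product is the template from position 1 through 35 (35 bp).

5'-CAGTCAAGCAACCTGTTAGCAACCCTTTCCAATGT-3'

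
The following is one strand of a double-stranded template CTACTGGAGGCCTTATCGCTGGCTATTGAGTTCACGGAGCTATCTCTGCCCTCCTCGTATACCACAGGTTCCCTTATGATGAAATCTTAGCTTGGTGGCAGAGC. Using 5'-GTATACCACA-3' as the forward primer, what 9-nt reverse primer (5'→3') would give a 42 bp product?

5'-CCACCAAGC-3'

The forward primer binds at positions 57–66, so a 42 bp product ends at position 57 + 42 − 1 = 98.
The reverse primer anneals to the top strand over positions 90–98, i.e. to GCTTGGTGG.
Its sequence written 5'→3' is the reverse complement: CCACCAAGC.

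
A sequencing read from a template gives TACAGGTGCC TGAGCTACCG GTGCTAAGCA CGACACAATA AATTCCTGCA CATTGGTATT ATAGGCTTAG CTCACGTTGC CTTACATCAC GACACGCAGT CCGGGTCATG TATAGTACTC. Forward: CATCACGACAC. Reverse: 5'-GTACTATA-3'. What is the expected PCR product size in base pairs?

Forward primer CATCACGACAC is found on the top strand at positions 85–95.
The reverse primer's reverse complement is TATAGTAC, which matches the template at positions 111–118.
The product runs from position 85 to position 118, so its length is 118 − 85 + 1 = 34 bp.

34 bp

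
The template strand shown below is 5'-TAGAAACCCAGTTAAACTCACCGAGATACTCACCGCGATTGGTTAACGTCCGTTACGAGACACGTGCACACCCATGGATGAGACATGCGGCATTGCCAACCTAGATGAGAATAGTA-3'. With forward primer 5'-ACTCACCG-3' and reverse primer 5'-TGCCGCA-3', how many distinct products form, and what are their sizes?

Two products: 77 bp, 65 bp

The forward primer ACTCACCG matches the top strand at positions 16–23, 28–35.
The reverse primer's reverse complement is TGCGGCA, matching at positions 86–92.
Each forward site pairs with the reverse site to give a product ending at position 92: sizes 77, 65 bp.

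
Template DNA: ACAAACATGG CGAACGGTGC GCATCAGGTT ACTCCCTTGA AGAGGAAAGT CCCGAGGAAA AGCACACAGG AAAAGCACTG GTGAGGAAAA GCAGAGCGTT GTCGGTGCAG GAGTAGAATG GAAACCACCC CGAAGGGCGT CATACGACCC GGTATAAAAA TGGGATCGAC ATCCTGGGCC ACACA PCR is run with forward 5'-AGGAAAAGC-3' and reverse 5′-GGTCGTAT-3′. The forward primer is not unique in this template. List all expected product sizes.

The forward primer AGGAAAAGC matches the top strand at positions 55–63, 68–76, 84–92.
The reverse primer's reverse complement is ATACGACC, matching at positions 142–149.
Each forward site pairs with the reverse site to give a product ending at position 149: sizes 95, 82, 66 bp.

95 bp, 82 bp, 66 bp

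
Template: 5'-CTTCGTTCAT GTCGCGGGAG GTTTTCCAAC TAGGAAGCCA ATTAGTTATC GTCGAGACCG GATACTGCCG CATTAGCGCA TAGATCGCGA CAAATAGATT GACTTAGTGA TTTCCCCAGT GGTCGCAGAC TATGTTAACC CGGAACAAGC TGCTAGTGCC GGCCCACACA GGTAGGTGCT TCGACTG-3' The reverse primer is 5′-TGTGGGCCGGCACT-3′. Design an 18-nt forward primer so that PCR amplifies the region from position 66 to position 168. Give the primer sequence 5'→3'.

The reverse primer's reverse complement AGTGCCGGCCCACA matches the template at positions 155–168; the product starts at position 66.
The forward primer is identical to the top strand over positions 66–83: TGCCGCATTAGCGCATAG.

5'-TGCCGCATTAGCGCATAG-3'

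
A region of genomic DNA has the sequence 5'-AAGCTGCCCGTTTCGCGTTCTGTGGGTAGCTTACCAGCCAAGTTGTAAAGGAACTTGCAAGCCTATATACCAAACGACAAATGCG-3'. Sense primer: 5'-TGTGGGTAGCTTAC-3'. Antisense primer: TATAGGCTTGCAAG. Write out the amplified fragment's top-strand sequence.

5'-TGTGGGTAGCTTACCAGCCAAGTTGTAAAGGAACTTGCAAGCCTATA-3'

Scanning the template, TGTGGGTAGCTTAC occurs at positions 21–34; this primer anneals to the bottom strand there with its 3' end pointing downstream.
The reverse primer's reverse complement is CTTGCAAGCCTATA, which matches the template at positions 54–67.
The product is the template from position 21 through 67 (47 bp).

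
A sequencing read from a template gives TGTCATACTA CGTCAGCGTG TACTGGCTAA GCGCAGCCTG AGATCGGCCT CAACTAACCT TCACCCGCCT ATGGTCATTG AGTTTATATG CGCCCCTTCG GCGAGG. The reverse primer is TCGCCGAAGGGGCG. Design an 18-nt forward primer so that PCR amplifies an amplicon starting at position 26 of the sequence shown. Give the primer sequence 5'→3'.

5'-GCTAAGCGCAGCCTGAGA-3'

The reverse primer's reverse complement CGCCCCTTCGGCGA matches the template at positions 91–104; the product starts at position 26.
The forward primer is identical to the top strand over positions 26–43: GCTAAGCGCAGCCTGAGA.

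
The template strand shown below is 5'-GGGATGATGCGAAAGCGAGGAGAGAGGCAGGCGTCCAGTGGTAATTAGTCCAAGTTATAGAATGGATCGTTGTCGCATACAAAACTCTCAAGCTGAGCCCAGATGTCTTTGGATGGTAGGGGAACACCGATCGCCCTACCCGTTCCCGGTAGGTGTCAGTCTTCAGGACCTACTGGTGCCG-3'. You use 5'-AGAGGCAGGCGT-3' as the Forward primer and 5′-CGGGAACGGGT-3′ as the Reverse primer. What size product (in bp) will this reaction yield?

Forward primer AGAGGCAGGCGT is found on the top strand at positions 23–34.
The reverse primer's reverse complement is ACCCGTTCCCG, which matches the template at positions 138–148.
The product runs from position 23 to position 148, so its length is 148 − 23 + 1 = 126 bp.

126 bp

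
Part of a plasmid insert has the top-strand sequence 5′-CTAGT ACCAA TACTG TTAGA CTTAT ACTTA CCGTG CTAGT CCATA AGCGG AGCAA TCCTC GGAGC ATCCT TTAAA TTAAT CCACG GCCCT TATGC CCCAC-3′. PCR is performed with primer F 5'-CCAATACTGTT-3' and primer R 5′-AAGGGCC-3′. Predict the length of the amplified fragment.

85 bp

Forward primer CCAATACTGTT is found on the top strand at positions 7–17.
Taking the reverse complement of AAGGGCC gives GGCCCTT, found at positions 85–91 on the template; the primer anneals here to the top strand with its 3' end pointing upstream.
Product length = (reverse-primer end) − (forward-primer start) + 1 = 91 − 7 + 1 = 85 bp.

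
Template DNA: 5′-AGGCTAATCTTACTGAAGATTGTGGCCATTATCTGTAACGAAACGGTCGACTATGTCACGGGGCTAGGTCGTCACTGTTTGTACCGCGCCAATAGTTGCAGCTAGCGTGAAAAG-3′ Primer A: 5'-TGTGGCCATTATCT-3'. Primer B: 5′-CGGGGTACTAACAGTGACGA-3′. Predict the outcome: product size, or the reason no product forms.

Primer B (CGGGGTACTAACAGTGACGA) does not match the top strand, and its reverse complement TCGTCACTGTTAGTACCCCG does not match either.
With no annealing site for primer B, no amplification occurs.

No product — primer B has no binding site in the template.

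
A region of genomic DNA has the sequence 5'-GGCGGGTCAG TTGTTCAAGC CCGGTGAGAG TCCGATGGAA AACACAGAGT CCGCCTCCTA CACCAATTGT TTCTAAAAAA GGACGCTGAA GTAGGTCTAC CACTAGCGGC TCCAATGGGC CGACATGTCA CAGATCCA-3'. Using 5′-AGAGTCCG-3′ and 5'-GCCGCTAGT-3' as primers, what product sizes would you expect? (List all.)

The forward primer AGAGTCCG matches the top strand at positions 27–34, 46–53.
The reverse primer's reverse complement is ACTAGCGGC, matching at positions 102–110.
Each forward site pairs with the reverse site to give a product ending at position 110: sizes 84, 65 bp.

84 bp, 65 bp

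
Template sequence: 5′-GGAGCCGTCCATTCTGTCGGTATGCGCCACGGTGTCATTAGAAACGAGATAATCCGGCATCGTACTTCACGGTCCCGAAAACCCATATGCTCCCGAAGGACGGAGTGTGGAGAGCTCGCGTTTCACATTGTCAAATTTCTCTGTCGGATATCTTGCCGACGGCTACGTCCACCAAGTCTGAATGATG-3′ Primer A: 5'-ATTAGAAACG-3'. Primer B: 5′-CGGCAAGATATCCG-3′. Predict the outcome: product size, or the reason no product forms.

Primer A (ATTAGAAACG) matches the top strand at positions 37–46; it acts as a forward primer.
Primer B's reverse complement is CGGATATCTTGCCG, matching the top strand at positions 145–158; it acts as a reverse primer.
The 3' ends face each other across positions 37–158, giving a 122 bp product.

Yes — a 122 bp product.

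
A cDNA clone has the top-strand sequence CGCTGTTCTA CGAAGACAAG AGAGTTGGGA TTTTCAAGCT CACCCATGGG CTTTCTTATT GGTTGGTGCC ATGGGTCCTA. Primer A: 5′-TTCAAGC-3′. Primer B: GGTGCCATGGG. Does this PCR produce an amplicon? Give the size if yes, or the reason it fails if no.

No product — both primers anneal to the same strand and extend in the same direction.

Primer A (TTCAAGC) matches the top strand at positions 33–39 (3' end points downstream).
Primer B (GGTGCCATGGG) also matches the top strand directly, at positions 65–75 — its reverse complement CCCATGGCACC is not present.
Both primers anneal to the bottom strand with 3' ends pointing the same way, so neither can prime synthesis back toward the other.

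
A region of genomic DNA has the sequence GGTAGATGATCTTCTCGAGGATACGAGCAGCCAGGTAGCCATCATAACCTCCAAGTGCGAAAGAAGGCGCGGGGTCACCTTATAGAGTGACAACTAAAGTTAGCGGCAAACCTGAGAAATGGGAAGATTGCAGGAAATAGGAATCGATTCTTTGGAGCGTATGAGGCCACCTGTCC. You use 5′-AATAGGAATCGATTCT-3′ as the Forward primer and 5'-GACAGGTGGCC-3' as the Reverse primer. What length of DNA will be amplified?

40 bp

Forward primer AATAGGAATCGATTCT is found on the top strand at positions 136–151.
Reverse complement of the reverse primer: GGCCACCTGTC. This occurs on the top strand at positions 165–175.
Product length = (reverse-primer end) − (forward-primer start) + 1 = 175 − 136 + 1 = 40 bp.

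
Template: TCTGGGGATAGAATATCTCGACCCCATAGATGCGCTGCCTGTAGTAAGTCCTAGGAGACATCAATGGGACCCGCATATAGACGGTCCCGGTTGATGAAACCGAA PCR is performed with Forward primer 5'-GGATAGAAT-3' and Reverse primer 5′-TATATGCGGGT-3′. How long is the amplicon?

Scanning the template, GGATAGAAT occurs at positions 6–14; this primer anneals to the bottom strand there with its 3' end pointing downstream.
The reverse primer's reverse complement is ACCCGCATATA, which matches the template at positions 69–79.
Amplicon spans positions 6–79: 74 bp.

74 bp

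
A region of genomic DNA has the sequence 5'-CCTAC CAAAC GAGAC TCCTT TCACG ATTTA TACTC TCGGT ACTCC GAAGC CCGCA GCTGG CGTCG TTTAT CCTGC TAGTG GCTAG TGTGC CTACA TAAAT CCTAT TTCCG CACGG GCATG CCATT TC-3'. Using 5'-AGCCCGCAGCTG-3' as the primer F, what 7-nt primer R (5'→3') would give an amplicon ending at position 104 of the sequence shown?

5'-TAGGATT-3'

The forward primer binds at positions 48–59; the product's 3' end on the top strand is position 104.
The reverse primer anneals to the top strand over positions 98–104, i.e. to AATCCTA.
Its sequence written 5'→3' is the reverse complement: TAGGATT.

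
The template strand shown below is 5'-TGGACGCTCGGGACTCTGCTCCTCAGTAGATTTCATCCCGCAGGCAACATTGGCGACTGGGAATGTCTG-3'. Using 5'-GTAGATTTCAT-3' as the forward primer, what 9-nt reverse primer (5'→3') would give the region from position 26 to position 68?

5'-AGACATTCC-3'

The product's 3' end on the top strand is position 68.
The reverse primer anneals to the top strand over positions 60–68, i.e. to GGAATGTCT.
Its sequence written 5'→3' is the reverse complement: AGACATTCC.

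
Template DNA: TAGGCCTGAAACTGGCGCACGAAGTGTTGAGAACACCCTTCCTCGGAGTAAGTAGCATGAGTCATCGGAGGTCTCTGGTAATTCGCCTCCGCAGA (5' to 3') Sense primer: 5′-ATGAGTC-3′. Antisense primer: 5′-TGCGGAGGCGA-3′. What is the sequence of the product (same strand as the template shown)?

5'-ATGAGTCATCGGAGGTCTCTGGTAATTCGCCTCCGCA-3'

Scanning the template, ATGAGTC occurs at positions 57–63; this primer anneals to the bottom strand there with its 3' end pointing downstream.
The reverse primer's reverse complement is TCGCCTCCGCA, which matches the template at positions 83–93.
The product is the template from position 57 through 93 (37 bp).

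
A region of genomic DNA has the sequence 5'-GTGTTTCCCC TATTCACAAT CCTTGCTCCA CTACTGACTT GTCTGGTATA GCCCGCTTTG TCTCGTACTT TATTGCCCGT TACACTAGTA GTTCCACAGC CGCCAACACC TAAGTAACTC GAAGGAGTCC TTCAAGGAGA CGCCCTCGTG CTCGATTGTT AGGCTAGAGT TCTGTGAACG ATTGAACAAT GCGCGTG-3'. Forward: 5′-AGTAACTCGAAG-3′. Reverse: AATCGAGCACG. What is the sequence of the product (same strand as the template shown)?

5'-AGTAACTCGAAGGAGTCCTTCAAGGAGACGCCCTCGTGCTCGATT-3'

Scanning the template, AGTAACTCGAAG occurs at positions 113–124; this primer anneals to the bottom strand there with its 3' end pointing downstream.
Taking the reverse complement of AATCGAGCACG gives CGTGCTCGATT, found at positions 147–157 on the template; the primer anneals here to the top strand with its 3' end pointing upstream.
The product is the template from position 113 through 157 (45 bp).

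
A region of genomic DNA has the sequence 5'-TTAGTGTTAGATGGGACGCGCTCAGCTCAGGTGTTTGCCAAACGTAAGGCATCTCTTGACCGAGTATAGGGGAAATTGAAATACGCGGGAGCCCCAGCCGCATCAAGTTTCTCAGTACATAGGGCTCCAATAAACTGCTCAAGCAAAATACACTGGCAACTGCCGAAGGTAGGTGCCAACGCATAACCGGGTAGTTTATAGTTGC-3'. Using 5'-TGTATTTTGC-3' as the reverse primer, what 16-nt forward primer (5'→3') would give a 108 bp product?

The reverse primer's reverse complement GCAAAATACA matches the template at positions 143–152, so the product ends at position 152.
A 108 bp product then starts at position 152 − 108 + 1 = 45.
The forward primer is identical to the top strand there: TAAGGCATCTCTTGAC.

5'-TAAGGCATCTCTTGAC-3'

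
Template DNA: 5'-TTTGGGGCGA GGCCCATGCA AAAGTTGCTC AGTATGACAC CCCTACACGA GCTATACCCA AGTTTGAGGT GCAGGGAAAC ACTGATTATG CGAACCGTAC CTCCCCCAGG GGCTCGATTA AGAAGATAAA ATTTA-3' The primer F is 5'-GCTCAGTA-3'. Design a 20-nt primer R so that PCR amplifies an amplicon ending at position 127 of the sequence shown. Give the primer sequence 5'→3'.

The forward primer binds at positions 27–34; the product's 3' end on the top strand is position 127.
The reverse primer anneals to the top strand over positions 108–127, i.e. to AGGGGCTCGATTAAGAAGAT.
Its sequence written 5'→3' is the reverse complement: ATCTTCTTAATCGAGCCCCT.

5'-ATCTTCTTAATCGAGCCCCT-3'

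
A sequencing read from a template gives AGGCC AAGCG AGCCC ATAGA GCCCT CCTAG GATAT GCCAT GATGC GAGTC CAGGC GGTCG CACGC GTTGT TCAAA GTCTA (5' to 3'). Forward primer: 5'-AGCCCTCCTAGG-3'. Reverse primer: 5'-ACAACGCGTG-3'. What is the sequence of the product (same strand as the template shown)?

The forward primer matches the template at positions 20–31.
Reverse complement of the reverse primer: CACGCGTTGT. This occurs on the top strand at positions 61–70.
The product is the template from position 20 through 70 (51 bp).

5'-AGCCCTCCTAGGATATGCCATGATGCGAGTCCAGGCGGTCGCACGCGTTGT-3'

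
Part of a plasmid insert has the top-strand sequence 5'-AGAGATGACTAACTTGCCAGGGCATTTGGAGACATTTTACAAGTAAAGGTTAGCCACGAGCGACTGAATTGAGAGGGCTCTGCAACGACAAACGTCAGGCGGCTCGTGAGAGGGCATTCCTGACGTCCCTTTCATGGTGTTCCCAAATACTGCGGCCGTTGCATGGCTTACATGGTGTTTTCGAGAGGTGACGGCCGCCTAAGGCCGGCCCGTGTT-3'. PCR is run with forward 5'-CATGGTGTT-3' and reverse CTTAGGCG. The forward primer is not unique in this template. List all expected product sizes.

71 bp, 33 bp

The forward primer CATGGTGTT matches the top strand at positions 133–141, 171–179.
The reverse primer's reverse complement is CGCCTAAG, matching at positions 196–203.
Each forward site pairs with the reverse site to give a product ending at position 203: sizes 71, 33 bp.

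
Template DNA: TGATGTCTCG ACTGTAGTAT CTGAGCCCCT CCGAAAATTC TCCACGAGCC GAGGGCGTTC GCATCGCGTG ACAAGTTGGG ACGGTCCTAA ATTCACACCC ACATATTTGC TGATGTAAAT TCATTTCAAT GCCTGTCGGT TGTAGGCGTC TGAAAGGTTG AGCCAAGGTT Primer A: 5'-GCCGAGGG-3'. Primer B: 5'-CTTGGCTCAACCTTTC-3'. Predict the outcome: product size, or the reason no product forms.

Yes — a 120 bp product.

Primer A (GCCGAGGG) matches the top strand at positions 48–55; it acts as a forward primer.
Primer B's reverse complement is GAAAGGTTGAGCCAAG, matching the top strand at positions 152–167; it acts as a reverse primer.
The 3' ends face each other across positions 48–167, giving a 120 bp product.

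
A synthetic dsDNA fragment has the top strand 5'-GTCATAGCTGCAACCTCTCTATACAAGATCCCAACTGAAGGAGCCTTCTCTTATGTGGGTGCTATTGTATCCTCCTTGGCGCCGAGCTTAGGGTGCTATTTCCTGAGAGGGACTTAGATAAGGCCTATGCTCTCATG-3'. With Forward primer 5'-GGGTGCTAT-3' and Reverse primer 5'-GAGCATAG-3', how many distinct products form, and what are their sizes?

Two products: 76 bp, 42 bp

The forward primer GGGTGCTAT matches the top strand at positions 57–65, 91–99.
The reverse primer's reverse complement is CTATGCTC, matching at positions 125–132.
Each forward site pairs with the reverse site to give a product ending at position 132: sizes 76, 42 bp.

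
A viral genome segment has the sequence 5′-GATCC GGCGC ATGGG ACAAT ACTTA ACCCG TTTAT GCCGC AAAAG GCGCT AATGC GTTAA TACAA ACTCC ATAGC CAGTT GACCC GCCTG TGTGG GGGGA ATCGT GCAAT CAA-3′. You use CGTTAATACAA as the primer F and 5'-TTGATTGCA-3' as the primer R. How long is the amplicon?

59 bp

Scanning the template, CGTTAATACAA occurs at positions 55–65; this primer anneals to the bottom strand there with its 3' end pointing downstream.
Taking the reverse complement of TTGATTGCA gives TGCAATCAA, found at positions 105–113 on the template; the primer anneals here to the top strand with its 3' end pointing upstream.
Product length = (reverse-primer end) − (forward-primer start) + 1 = 113 − 55 + 1 = 59 bp.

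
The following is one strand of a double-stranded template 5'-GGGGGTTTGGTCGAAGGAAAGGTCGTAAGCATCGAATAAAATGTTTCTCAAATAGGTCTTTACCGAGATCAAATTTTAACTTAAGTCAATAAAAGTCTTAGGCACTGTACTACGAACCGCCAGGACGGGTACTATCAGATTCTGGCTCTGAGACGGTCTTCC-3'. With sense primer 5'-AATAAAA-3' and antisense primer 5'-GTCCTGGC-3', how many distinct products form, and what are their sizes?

Two products: 92 bp, 39 bp

The forward primer AATAAAA matches the top strand at positions 35–41, 88–94.
The reverse primer's reverse complement is GCCAGGAC, matching at positions 119–126.
Each forward site pairs with the reverse site to give a product ending at position 126: sizes 92, 39 bp.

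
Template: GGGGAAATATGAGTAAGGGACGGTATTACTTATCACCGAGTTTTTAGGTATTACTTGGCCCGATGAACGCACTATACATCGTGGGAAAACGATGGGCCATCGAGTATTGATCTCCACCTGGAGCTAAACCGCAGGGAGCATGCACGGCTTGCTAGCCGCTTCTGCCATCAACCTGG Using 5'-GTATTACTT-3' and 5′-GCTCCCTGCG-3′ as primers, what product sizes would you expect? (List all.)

117 bp, 92 bp

The forward primer GTATTACTT matches the top strand at positions 23–31, 48–56.
The reverse primer's reverse complement is CGCAGGGAGC, matching at positions 130–139.
Each forward site pairs with the reverse site to give a product ending at position 139: sizes 117, 92 bp.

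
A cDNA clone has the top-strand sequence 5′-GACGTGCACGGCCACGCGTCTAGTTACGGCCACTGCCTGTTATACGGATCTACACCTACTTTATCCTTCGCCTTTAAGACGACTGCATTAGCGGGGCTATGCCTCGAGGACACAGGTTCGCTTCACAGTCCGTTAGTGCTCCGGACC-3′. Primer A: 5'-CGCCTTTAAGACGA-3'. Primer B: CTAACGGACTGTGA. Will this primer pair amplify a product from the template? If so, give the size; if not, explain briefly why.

Yes — a 68 bp product.

Primer A (CGCCTTTAAGACGA) matches the top strand at positions 69–82; it acts as a forward primer.
Primer B's reverse complement is TCACAGTCCGTTAG, matching the top strand at positions 123–136; it acts as a reverse primer.
The 3' ends face each other across positions 69–136, giving a 68 bp product.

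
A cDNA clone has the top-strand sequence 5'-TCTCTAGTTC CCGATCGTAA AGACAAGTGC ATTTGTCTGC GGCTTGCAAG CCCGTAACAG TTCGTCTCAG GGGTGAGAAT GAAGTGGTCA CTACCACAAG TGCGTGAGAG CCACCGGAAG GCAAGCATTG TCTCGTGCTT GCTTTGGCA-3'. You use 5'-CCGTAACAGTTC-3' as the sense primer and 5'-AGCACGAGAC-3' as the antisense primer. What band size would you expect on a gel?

88 bp

The forward primer matches the template at positions 52–63.
Taking the reverse complement of AGCACGAGAC gives GTCTCGTGCT, found at positions 130–139 on the template; the primer anneals here to the top strand with its 3' end pointing upstream.
The product runs from position 52 to position 139, so its length is 139 − 52 + 1 = 88 bp.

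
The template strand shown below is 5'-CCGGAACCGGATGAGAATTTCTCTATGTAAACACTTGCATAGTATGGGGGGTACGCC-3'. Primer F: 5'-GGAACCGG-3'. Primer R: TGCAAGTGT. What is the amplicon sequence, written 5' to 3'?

5'-GGAACCGGATGAGAATTTCTCTATGTAAACACTTGCA-3'

Scanning the template, GGAACCGG occurs at positions 3–10; this primer anneals to the bottom strand there with its 3' end pointing downstream.
Taking the reverse complement of TGCAAGTGT gives ACACTTGCA, found at positions 31–39 on the template; the primer anneals here to the top strand with its 3' end pointing upstream.
The product is the template from position 3 through 39 (37 bp).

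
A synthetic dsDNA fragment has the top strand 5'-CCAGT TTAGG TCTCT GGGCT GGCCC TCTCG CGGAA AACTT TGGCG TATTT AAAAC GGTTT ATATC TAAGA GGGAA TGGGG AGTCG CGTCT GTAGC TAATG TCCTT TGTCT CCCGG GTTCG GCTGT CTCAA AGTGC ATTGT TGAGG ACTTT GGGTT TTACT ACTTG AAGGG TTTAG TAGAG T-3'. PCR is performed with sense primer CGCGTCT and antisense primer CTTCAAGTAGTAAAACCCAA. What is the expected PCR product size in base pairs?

85 bp

The forward primer matches the template at positions 84–90.
Taking the reverse complement of CTTCAAGTAGTAAAACCCAA gives TTGGGTTTTACTACTTGAAG, found at positions 149–168 on the template; the primer anneals here to the top strand with its 3' end pointing upstream.
Product length = (reverse-primer end) − (forward-primer start) + 1 = 168 − 84 + 1 = 85 bp.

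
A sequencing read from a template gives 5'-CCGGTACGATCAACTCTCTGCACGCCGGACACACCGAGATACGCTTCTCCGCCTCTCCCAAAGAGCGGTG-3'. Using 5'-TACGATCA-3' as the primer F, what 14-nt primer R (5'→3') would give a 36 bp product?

The forward primer binds at positions 5–12, so a 36 bp product ends at position 5 + 36 − 1 = 40.
The reverse primer anneals to the top strand over positions 27–40, i.e. to GGACACACCGAGAT.
Its sequence written 5'→3' is the reverse complement: ATCTCGGTGTGTCC.

5'-ATCTCGGTGTGTCC-3'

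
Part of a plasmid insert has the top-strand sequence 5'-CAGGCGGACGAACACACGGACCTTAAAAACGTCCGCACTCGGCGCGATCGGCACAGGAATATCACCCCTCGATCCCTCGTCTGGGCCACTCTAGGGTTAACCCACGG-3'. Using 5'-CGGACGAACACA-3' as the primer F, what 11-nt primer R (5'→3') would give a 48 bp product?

5'-GCCGATCGCGC-3'

The forward primer binds at positions 5–16, so a 48 bp product ends at position 5 + 48 − 1 = 52.
The reverse primer anneals to the top strand over positions 42–52, i.e. to GCGCGATCGGC.
Its sequence written 5'→3' is the reverse complement: GCCGATCGCGC.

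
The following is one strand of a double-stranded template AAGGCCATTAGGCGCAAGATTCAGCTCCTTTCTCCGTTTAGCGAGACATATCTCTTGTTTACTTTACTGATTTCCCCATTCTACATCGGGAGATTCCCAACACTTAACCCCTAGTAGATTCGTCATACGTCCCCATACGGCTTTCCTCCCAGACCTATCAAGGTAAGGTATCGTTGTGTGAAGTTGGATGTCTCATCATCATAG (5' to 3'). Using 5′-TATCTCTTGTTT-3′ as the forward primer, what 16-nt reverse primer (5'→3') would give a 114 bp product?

The forward primer binds at positions 49–60, so a 114 bp product ends at position 49 + 114 − 1 = 162.
The reverse primer anneals to the top strand over positions 147–162, i.e. to TCCCAGACCTATCAAG.
Its sequence written 5'→3' is the reverse complement: CTTGATAGGTCTGGGA.

5'-CTTGATAGGTCTGGGA-3'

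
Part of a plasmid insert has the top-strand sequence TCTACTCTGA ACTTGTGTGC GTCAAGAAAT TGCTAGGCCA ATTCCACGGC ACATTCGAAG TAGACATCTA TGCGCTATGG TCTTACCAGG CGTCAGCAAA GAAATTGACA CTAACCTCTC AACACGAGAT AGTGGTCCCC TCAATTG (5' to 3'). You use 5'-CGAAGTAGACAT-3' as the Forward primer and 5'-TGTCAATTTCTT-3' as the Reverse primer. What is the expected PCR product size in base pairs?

Scanning the template, CGAAGTAGACAT occurs at positions 56–67; this primer anneals to the bottom strand there with its 3' end pointing downstream.
Taking the reverse complement of TGTCAATTTCTT gives AAGAAATTGACA, found at positions 99–110 on the template; the primer anneals here to the top strand with its 3' end pointing upstream.
The product runs from position 56 to position 110, so its length is 110 − 56 + 1 = 55 bp.

55 bp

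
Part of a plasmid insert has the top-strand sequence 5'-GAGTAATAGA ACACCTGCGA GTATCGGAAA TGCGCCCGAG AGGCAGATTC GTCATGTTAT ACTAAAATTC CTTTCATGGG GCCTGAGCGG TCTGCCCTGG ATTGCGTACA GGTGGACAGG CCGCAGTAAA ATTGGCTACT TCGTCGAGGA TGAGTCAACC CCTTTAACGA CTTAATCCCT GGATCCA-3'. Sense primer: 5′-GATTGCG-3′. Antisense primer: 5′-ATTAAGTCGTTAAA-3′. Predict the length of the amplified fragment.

77 bp

Forward primer GATTGCG is found on the top strand at positions 100–106.
Reverse complement of the reverse primer: TTTAACGACTTAAT. This occurs on the top strand at positions 163–176.
Product length = (reverse-primer end) − (forward-primer start) + 1 = 176 − 100 + 1 = 77 bp.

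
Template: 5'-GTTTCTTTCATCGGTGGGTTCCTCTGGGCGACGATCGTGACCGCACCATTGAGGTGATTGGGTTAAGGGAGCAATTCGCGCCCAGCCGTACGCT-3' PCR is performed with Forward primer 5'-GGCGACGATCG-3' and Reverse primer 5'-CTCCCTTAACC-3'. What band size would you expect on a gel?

45 bp

Forward primer GGCGACGATCG is found on the top strand at positions 27–37.
The reverse primer's reverse complement is GGTTAAGGGAG, which matches the template at positions 61–71.
Product length = (reverse-primer end) − (forward-primer start) + 1 = 71 − 27 + 1 = 45 bp.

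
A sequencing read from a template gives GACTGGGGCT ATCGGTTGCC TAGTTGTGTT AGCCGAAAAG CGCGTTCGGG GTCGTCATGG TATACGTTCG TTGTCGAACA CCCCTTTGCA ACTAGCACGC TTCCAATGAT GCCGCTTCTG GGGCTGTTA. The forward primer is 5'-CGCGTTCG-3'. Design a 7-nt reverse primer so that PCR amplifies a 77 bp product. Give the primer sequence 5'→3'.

The forward primer binds at positions 41–48, so a 77 bp product ends at position 41 + 77 − 1 = 117.
The reverse primer anneals to the top strand over positions 111–117, i.e. to GCCGCTT.
Its sequence written 5'→3' is the reverse complement: AAGCGGC.

5'-AAGCGGC-3'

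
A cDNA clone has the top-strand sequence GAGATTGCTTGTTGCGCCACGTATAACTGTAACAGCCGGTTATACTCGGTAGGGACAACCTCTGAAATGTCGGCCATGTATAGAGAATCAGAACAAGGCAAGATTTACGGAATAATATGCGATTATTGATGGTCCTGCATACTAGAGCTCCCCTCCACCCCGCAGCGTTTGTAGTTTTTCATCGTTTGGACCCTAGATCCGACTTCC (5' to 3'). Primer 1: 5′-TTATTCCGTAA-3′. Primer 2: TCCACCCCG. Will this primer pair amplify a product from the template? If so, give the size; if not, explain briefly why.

Primer 1 (TTATTCCGTAA) has reverse complement TTACGGAATAA, which matches the top strand at positions 105–115; primer 1 anneals to the top strand there with its 3' end pointing upstream toward position 105.
Primer 2 (TCCACCCCG) matches the top strand directly at positions 154–162; it anneals to the bottom strand with its 3' end pointing downstream toward position 162.
The 3' ends diverge (primer 1 extends toward position 1, primer 2 toward position 207), so the primers never converge on a shared product.

No product — the primers' 3' ends point away from each other.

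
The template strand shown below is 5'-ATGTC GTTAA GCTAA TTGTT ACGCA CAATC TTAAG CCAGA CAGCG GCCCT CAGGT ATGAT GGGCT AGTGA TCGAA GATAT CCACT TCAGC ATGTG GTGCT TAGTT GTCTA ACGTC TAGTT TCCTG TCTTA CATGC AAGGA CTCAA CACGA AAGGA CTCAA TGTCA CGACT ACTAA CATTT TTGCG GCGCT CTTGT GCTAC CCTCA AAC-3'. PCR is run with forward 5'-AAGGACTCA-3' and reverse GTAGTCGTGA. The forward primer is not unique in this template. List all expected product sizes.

The forward primer AAGGACTCA matches the top strand at positions 136–144, 151–159.
The reverse primer's reverse complement is TCACGACTAC, matching at positions 163–172.
Each forward site pairs with the reverse site to give a product ending at position 172: sizes 37, 22 bp.

37 bp, 22 bp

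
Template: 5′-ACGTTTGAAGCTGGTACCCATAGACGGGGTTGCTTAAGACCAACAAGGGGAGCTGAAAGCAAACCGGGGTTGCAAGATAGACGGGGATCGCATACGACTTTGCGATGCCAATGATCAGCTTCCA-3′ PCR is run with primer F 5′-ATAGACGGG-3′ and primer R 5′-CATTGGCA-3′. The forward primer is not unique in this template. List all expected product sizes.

The forward primer ATAGACGGG matches the top strand at positions 20–28, 77–85.
The reverse primer's reverse complement is TGCCAATG, matching at positions 106–113.
Each forward site pairs with the reverse site to give a product ending at position 113: sizes 94, 37 bp.

94 bp, 37 bp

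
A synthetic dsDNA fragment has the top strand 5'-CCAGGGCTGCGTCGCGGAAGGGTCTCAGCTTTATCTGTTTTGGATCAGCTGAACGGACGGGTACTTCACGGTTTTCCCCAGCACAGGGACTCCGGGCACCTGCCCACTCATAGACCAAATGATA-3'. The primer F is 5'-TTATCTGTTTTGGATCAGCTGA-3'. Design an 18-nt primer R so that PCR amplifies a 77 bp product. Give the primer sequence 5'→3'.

The forward primer binds at positions 31–52, so a 77 bp product ends at position 31 + 77 − 1 = 107.
The reverse primer anneals to the top strand over positions 90–107, i.e. to CTCCGGGCACCTGCCCAC.
Its sequence written 5'→3' is the reverse complement: GTGGGCAGGTGCCCGGAG.

5'-GTGGGCAGGTGCCCGGAG-3'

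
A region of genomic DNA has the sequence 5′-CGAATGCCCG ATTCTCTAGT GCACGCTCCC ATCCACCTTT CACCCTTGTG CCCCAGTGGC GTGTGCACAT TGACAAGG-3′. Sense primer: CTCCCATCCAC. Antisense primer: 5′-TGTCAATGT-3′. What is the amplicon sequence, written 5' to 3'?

Scanning the template, CTCCCATCCAC occurs at positions 26–36; this primer anneals to the bottom strand there with its 3' end pointing downstream.
Taking the reverse complement of TGTCAATGT gives ACATTGACA, found at positions 67–75 on the template; the primer anneals here to the top strand with its 3' end pointing upstream.
The product is the template from position 26 through 75 (50 bp).

5'-CTCCCATCCACCTTTCACCCTTGTGCCCCAGTGGCGTGTGCACATTGACA-3'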